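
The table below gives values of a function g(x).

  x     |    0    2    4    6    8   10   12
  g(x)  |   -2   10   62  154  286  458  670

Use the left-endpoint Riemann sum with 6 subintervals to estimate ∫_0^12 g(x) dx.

Δx = 2.
Sum = 2·[(-2) + 10 + 62 + 154 + 286 + 458] = 1936.

1936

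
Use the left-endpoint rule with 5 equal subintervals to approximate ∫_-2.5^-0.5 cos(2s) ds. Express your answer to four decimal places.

Δs = (-0.5 − (-2.5))/5 = 0.4.
Left endpoints: -2.5, -2.1, -1.7, -1.3, -0.9.
f(-2.5) ≈ 0.2837, f(-2.1) ≈ -0.4903, f(-1.7) ≈ -0.9668, f(-1.3) ≈ -0.8569, f(-0.9) ≈ -0.2272.
Sum = Δs · [f(-2.5) + f(-2.1) + f(-1.7) + f(-1.3) + f(-0.9)].
Sum ≈ -0.9030.

-0.9030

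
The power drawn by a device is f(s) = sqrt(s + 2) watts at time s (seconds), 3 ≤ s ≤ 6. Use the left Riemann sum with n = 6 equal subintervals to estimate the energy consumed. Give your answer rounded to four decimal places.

Δs = (6 − 3)/6 = 0.5.
Left endpoints: 3, 3.5, 4, 4.5, 5, 5.5.
f(3) ≈ 2.2361, f(3.5) ≈ 2.3452, f(4) ≈ 2.4495, f(4.5) ≈ 2.5495, f(5) ≈ 2.6458, f(5.5) ≈ 2.7386.
Sum = Δs · [f(3) + f(3.5) + f(4) + ...].
Sum ≈ 7.4823.

7.4823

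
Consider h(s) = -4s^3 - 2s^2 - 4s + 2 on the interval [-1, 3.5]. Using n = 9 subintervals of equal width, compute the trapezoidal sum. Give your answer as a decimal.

Δs = (3.5 − (-1))/9 = 0.5.
h(-1) = 8, h(-0.5) = 4, h(0) = 2, h(0.5) = -1, h(1) = -8, h(1.5) = -22, h(2) = -46, h(2.5) = -83, h(3) = -136, h(3.5) = -208.
T_9 = (Δs/2)·[h(s_0) + 2h(s_1) + ... + 2h(s_{8}) + h(s_9)].
Sum = -195.

-195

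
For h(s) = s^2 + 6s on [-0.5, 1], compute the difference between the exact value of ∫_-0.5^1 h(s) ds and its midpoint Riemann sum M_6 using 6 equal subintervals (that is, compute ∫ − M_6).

0.0078125

Exact integral: ∫_-0.5^1 h(s) ds = 2.625.
M_6 = 2.6171875.
Error = 2.625 − 2.6171875 = 0.0078125.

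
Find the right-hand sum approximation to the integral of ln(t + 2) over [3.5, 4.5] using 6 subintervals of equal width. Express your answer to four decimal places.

Δt = (4.5 − 3.5)/6 = 1/6.
Right endpoints: 11/3, 23/6, 4, 25/6, 13/3, 4.5.
f(11/3) ≈ 1.7346, f(23/6) ≈ 1.7636, f(4) ≈ 1.7918, f(25/6) ≈ 1.8192, f(13/3) ≈ 1.8458, f(4.5) ≈ 1.8718.
Sum = Δt · [f(11/3) + f(23/6) + f(4) + ...].
Sum ≈ 1.8045.

1.8045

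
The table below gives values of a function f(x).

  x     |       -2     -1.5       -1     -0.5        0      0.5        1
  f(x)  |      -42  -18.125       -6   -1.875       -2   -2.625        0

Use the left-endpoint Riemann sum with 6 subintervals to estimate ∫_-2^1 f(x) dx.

Δx = 0.5.
Sum = 0.5·[(-42) + (-18.125) + (-6) + (-1.875) + (-2) + (-2.625)] = -36.3125.

-36.3125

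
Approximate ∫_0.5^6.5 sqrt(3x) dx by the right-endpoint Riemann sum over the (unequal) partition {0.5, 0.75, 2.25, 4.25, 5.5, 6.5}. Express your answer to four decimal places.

20.9069

Subinterval widths: 0.25, 1.5, 2, 1.25, 1.
Right endpoints: 0.75, 2.25, 4.25, 5.5, 6.5.
f(0.75) ≈ 1.5000, f(2.25) ≈ 2.5981, f(4.25) ≈ 3.5707, f(5.5) ≈ 4.0620, f(6.5) ≈ 4.4159.
Sum = Σ Δx_i · f(x_i).
Sum ≈ 20.9069.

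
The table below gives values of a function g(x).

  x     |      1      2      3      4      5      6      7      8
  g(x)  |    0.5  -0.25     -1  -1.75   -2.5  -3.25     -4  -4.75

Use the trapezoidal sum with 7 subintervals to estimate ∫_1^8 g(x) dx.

Δx = 1.
T_7 = (1/2)·[0.5 + 2·(-0.25) + 2·(-1) + 2·(-1.75) + 2·(-2.5) + 2·(-3.25) + 2·(-4) + (-4.75)] = -14.875.

-14.875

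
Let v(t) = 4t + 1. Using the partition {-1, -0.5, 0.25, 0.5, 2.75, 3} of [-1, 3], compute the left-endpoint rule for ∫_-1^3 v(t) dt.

8

Subinterval widths: 0.5, 0.75, 0.25, 2.25, 0.25.
Left endpoints: -1, -0.5, 0.25, 0.5, 2.75.
v(-1) = -3, v(-0.5) = -1, v(0.25) = 2, v(0.5) = 3, v(2.75) = 12.
Sum = Σ Δt_i · v(t_i).
Sum = 8.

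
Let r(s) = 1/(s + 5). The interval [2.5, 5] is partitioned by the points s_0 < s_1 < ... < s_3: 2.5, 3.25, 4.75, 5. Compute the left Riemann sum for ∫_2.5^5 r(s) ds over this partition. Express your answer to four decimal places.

0.3075

Subinterval widths: 0.75, 1.5, 0.25.
Left endpoints: 2.5, 3.25, 4.75.
r(2.5) = 2/15, r(3.25) = 4/33, r(4.75) = 4/39.
Sum = Σ Δs_i · r(s_i).
Sum ≈ 0.3075.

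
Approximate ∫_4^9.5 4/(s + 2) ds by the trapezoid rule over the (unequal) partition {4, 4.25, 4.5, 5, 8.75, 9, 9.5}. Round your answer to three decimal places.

Subinterval widths: 0.25, 0.25, 0.5, 3.75, 0.25, 0.5.
f(4) = 2/3, f(4.25) = 0.64, f(4.5) = 8/13, f(5) = 4/7, f(8.75) = 16/43, f(9) = 4/11, f(9.5) = 8/23.
On each subinterval the trapezoid contributes (Δs_i/2)·[f(s_{i-1}) + f(s_i)].
Sum ≈ 2.656.

2.656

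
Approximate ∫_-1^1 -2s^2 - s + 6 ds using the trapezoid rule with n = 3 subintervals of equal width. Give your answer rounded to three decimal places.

10.370

Δs = (1 − (-1))/3 = 2/3.
f(-1) = 5, f(-1/3) = 55/9, f(1/3) = 49/9, f(1) = 3.
T_3 = (Δs/2)·[f(s_0) + 2f(s_1) + 2f(s_2) + f(s_3)].
Sum ≈ 10.370.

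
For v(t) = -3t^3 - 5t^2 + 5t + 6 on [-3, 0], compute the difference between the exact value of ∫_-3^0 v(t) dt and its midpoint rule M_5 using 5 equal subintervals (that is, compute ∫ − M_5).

Exact integral: ∫_-3^0 v(t) dt = 11.25.
M_5 = 10.485.
Error = 11.25 − 10.485 = 0.765.

0.765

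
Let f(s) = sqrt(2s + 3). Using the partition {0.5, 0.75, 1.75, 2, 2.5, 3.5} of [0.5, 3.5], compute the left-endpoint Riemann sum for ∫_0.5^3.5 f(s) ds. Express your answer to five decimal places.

7.41000

Subinterval widths: 0.25, 1, 0.25, 0.5, 1.
Left endpoints: 0.5, 0.75, 1.75, 2, 2.5.
f(0.5) ≈ 2.00000, f(0.75) ≈ 2.12132, f(1.75) ≈ 2.54951, f(2) ≈ 2.64575, f(2.5) ≈ 2.82843.
Sum = Σ Δs_i · f(s_i).
Sum ≈ 7.41000.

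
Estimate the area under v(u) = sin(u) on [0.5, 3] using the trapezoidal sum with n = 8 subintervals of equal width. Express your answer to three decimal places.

Δu = (3 − 0.5)/8 = 0.3125.
v(0.5) ≈ 0.479, v(0.8125) ≈ 0.726, v(1.125) ≈ 0.902, v(1.4375) ≈ 0.991, v(1.75) ≈ 0.984, v(2.0625) ≈ 0.882, v(2.375) ≈ 0.694, v(2.6875) ≈ 0.439, v(3) ≈ 0.141.
T_8 = (Δu/2)·[v(u_0) + 2v(u_1) + ... + 2v(u_{7}) + v(u_8)].
Sum ≈ 1.852.

1.852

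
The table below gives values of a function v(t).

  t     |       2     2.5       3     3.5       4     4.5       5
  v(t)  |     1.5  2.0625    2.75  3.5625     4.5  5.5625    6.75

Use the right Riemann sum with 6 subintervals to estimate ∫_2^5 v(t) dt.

Δt = 0.5.
Sum = 0.5·[2.0625 + 2.75 + 3.5625 + 4.5 + 5.5625 + 6.75] = 12.59375.

12.59375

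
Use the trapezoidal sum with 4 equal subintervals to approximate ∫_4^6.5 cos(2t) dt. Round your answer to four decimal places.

Δt = (6.5 − 4)/4 = 0.625.
f(4) ≈ -0.1455, f(4.625) ≈ -0.9848, f(5.25) ≈ -0.4755, f(5.875) ≈ 0.6849, f(6.5) ≈ 0.9074.
T_4 = (Δt/2)·[f(t_0) + 2f(t_1) + 2f(t_2) + 2f(t_3) + f(t_4)].
Sum ≈ -0.2465.

-0.2465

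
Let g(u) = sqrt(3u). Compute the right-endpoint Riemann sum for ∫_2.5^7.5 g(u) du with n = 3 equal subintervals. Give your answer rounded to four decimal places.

Δu = (7.5 − 2.5)/3 = 5/3.
Right endpoints: 25/6, 35/6, 7.5.
g(25/6) ≈ 3.5355, g(35/6) ≈ 4.1833, g(7.5) ≈ 4.7434.
Sum = Δu · [g(25/6) + g(35/6) + g(7.5)].
Sum ≈ 20.7704.

20.7704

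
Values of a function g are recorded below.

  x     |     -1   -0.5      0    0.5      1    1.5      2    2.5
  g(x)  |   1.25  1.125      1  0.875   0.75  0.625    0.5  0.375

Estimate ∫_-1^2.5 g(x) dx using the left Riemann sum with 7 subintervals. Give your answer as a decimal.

Δx = 0.5.
Sum = 0.5·[1.25 + 1.125 + 1 + 0.875 + 0.75 + 0.625 + 0.5] = 3.0625.

3.0625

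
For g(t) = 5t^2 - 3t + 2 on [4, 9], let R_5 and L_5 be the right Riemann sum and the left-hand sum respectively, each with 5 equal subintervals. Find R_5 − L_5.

310

R_5 = 1180.
L_5 = 870.
R_5 − L_5 = 310.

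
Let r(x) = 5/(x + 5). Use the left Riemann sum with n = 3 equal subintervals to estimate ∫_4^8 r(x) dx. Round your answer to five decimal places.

Δx = (8 − 4)/3 = 4/3.
Left endpoints: 4, 16/3, 20/3.
r(4) = 5/9, r(16/3) = 15/31, r(20/3) = 3/7.
Sum = Δx · [r(4) + r(16/3) + r(20/3)].
Sum ≈ 1.95733.

1.95733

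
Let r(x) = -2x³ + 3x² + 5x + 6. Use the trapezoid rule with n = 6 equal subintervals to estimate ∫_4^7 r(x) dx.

-696.75

Δx = (7 − 4)/6 = 0.5.
r(4) = -54, r(4.5) = -93, r(5) = -144, r(5.5) = -208.5, r(6) = -288, r(6.5) = -384, r(7) = -498.
T_6 = (Δx/2)·[r(x_0) + 2r(x_1) + ... + 2r(x_{5}) + r(x_6)].
Sum = -696.75.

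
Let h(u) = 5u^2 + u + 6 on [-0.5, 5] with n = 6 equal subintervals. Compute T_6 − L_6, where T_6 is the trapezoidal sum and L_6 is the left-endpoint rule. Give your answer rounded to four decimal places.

T_6 ≈ 257.767940.
L_6 ≈ 198.528356.
T_6 − L_6 ≈ 59.2396.

59.2396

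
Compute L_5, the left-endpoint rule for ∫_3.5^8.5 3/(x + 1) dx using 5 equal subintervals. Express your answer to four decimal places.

Δx = (8.5 − 3.5)/5 = 1.
Left endpoints: 3.5, 4.5, 5.5, 6.5, 7.5.
f(3.5) = 2/3, f(4.5) = 6/11, f(5.5) = 6/13, f(6.5) = 0.4, f(7.5) = 6/17.
Sum = Δx · [f(3.5) + f(4.5) + f(5.5) + f(6.5) + f(7.5)].
Sum ≈ 2.4266.

2.4266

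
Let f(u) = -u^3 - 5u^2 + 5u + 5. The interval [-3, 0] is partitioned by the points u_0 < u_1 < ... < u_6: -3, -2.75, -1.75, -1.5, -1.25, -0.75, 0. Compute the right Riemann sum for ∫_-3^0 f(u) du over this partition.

Subinterval widths: 0.25, 1, 0.25, 0.25, 0.5, 0.75.
Right endpoints: -2.75, -1.75, -1.5, -1.25, -0.75, 0.
f(-2.75) = -25.765625, f(-1.75) = -13.703125, f(-1.5) = -10.375, f(-1.25) = -7.109375, f(-0.75) = -1.140625, f(0) = 5.
Sum = Σ Δu_i · f(u_i).
Sum = -21.3359375.

-21.3359375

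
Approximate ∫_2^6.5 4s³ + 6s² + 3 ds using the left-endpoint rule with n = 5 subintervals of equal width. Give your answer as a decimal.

Δs = (6.5 − 2)/5 = 0.9.
Left endpoints: 2, 2.9, 3.8, 4.7, 5.6.
f(2) = 59, f(2.9) = 151.016, f(3.8) = 309.128, f(4.7) = 550.832, f(5.6) = 893.624.
Sum = Δs · [f(2) + f(2.9) + f(3.8) + f(4.7) + f(5.6)].
Sum = 1767.24.

1767.24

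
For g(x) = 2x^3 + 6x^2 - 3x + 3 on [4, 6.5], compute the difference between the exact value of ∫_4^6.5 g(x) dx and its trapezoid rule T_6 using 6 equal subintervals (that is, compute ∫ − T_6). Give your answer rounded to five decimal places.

Exact integral: ∫_4^6.5 g(x) dx = 1153.90625.
T_6 ≈ 1156.6189236.
Error ≈ 1153.90625 − 1156.6189236 ≈ -2.71267.

-2.71267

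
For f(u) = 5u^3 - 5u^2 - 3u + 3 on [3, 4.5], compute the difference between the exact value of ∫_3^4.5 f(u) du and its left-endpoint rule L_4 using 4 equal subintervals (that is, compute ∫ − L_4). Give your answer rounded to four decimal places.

Exact integral: ∫_3^4.5 f(u) du = 292.078125.
L_4 ≈ 245.153320.
Error ≈ 292.078125 − 245.153320 ≈ 46.9248.

46.9248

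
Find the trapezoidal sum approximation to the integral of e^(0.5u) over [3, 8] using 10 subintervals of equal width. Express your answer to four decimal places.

Δu = (8 − 3)/10 = 0.5.
f(3) ≈ 4.4817, f(3.5) ≈ 5.7546, f(4) ≈ 7.3891, f(4.5) ≈ 9.4877, f(5) ≈ 12.1825, f(5.5) ≈ 15.6426, f(6) ≈ 20.0855, f(6.5) ≈ 25.7903, f(7) ≈ 33.1155, f(7.5) ≈ 42.5211, f(8) ≈ 54.5982.
T_10 = (Δu/2)·[f(u_0) + 2f(u_1) + ... + 2f(u_{9}) + f(u_10)].
Sum ≈ 100.7544.

100.7544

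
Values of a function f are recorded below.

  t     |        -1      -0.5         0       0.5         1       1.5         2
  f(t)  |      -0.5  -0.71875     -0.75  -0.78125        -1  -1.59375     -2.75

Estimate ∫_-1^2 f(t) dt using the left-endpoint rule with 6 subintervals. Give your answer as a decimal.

Δt = 0.5.
Sum = 0.5·[(-0.5) + (-0.71875) + (-0.75) + (-0.78125) + (-1) + (-1.59375)] = -2.671875.

-2.671875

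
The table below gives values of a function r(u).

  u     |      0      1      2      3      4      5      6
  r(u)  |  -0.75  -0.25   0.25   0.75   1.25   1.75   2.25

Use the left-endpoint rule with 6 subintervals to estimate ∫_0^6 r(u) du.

3

Δu = 1.
Sum = 1·[(-0.75) + (-0.25) + 0.25 + 0.75 + 1.25 + 1.75] = 3.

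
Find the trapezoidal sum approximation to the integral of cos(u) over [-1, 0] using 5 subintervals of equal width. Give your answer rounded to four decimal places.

0.8387

Δu = (0 − (-1))/5 = 0.2.
f(-1) ≈ 0.5403, f(-0.8) ≈ 0.6967, f(-0.6) ≈ 0.8253, f(-0.4) ≈ 0.9211, f(-0.2) ≈ 0.9801, f(0) ≈ 1.0000.
T_5 = (Δu/2)·[f(u_0) + 2f(u_1) + ... + 2f(u_{4}) + f(u_5)].
Sum ≈ 0.8387.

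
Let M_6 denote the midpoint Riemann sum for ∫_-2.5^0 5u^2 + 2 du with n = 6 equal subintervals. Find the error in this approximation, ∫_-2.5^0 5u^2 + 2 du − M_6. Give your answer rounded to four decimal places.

Exact integral: ∫_-2.5^0 f(u) du ≈ 31.041667.
M_6 ≈ 30.860822.
Error ≈ 31.041667 − 30.860822 ≈ 0.1808.

0.1808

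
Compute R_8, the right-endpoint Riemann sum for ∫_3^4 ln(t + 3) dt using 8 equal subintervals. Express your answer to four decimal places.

Δt = (4 − 3)/8 = 0.125.
Right endpoints: 3.125, 3.25, 3.375, 3.5, 3.625, 3.75, 3.875, 4.
f(3.125) ≈ 1.8124, f(3.25) ≈ 1.8326, f(3.375) ≈ 1.8524, f(3.5) ≈ 1.8718, f(3.625) ≈ 1.8909, f(3.75) ≈ 1.9095, f(3.875) ≈ 1.9279, f(4) ≈ 1.9459.
Sum = Δt · [f(3.125) + f(3.25) + f(3.375) + ...].
Sum ≈ 1.8804.

1.8804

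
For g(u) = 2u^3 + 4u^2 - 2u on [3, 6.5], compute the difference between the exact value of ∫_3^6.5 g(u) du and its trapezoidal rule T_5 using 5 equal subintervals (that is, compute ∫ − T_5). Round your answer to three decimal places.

-9.290

Exact integral: ∫_3^6.5 g(u) du ≈ 1148.94792.
T_5 = 1158.2375.
Error ≈ 1148.94792 − 1158.2375 ≈ -9.290.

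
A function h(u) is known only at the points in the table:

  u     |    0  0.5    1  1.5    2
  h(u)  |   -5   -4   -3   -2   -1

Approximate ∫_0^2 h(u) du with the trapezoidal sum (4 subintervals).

-6

Δu = 0.5.
T_4 = (0.5/2)·[(-5) + 2·(-4) + 2·(-3) + 2·(-2) + (-1)] = -6.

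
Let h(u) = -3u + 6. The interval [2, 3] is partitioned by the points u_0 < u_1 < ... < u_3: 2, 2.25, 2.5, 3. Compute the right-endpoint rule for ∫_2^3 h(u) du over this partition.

Subinterval widths: 0.25, 0.25, 0.5.
Right endpoints: 2.25, 2.5, 3.
h(2.25) = -0.75, h(2.5) = -1.5, h(3) = -3.
Sum = Σ Δu_i · h(u_i).
Sum = -2.0625.

-2.0625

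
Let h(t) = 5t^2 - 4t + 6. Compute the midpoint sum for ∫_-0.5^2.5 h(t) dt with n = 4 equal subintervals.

31.546875

Δt = (2.5 − (-0.5))/4 = 0.75.
Midpoints: -0.125, 0.625, 1.375, 2.125.
h(-0.125) = 6.578125, h(0.625) = 5.453125, h(1.375) = 9.953125, h(2.125) = 20.078125.
Sum = Δt · [h(-0.125) + h(0.625) + h(1.375) + h(2.125)].
Sum = 31.546875.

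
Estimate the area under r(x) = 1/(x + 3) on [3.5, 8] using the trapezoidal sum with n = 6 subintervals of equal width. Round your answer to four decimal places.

0.5268

Δx = (8 − 3.5)/6 = 0.75.
r(3.5) = 2/13, r(4.25) = 4/29, r(5) = 0.125, r(5.75) = 4/35, r(6.5) = 2/19, r(7.25) = 4/41, r(8) = 1/11.
T_6 = (Δx/2)·[r(x_0) + 2r(x_1) + ... + 2r(x_{5}) + r(x_6)].
Sum ≈ 0.5268.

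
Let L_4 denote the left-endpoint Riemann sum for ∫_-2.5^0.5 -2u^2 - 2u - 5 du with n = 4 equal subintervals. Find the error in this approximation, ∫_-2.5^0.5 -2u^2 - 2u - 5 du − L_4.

2.8125

Exact integral: ∫_-2.5^0.5 f(u) du = -19.5.
L_4 = -22.3125.
Error = -19.5 − (-22.3125) = 2.8125.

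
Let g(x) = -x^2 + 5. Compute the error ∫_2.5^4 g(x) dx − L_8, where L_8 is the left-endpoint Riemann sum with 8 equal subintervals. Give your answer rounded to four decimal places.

-0.9053

Exact integral: ∫_2.5^4 g(x) dx = -8.625.
L_8 ≈ -7.719727.
Error ≈ -8.625 − (-7.719727) ≈ -0.9053.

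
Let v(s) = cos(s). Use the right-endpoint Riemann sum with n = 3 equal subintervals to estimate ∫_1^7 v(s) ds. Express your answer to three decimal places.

Δs = (7 − 1)/3 = 2.
Right endpoints: 3, 5, 7.
v(3) ≈ -0.990, v(5) ≈ 0.284, v(7) ≈ 0.754.
Sum = Δs · [v(3) + v(5) + v(7)].
Sum ≈ 0.095.

0.095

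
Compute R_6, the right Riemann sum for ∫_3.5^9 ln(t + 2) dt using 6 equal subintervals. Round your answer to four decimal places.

Δt = (9 − 3.5)/6 = 11/12.
Right endpoints: 53/12, 16/3, 6.25, 43/6, 97/12, 9.
f(53/12) ≈ 1.8589, f(16/3) ≈ 1.9924, f(6.25) ≈ 2.1102, f(43/6) ≈ 2.2156, f(97/12) ≈ 2.3109, f(9) ≈ 2.3979.
Sum = Δt · [f(53/12) + f(16/3) + f(6.25) + ...].
Sum ≈ 11.8121.

11.8121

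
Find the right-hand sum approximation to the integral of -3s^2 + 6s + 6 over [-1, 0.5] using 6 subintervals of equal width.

6.984375

Δs = (0.5 − (-1))/6 = 0.25.
Right endpoints: -0.75, -0.5, -0.25, 0, 0.25, 0.5.
f(-0.75) = -0.1875, f(-0.5) = 2.25, f(-0.25) = 4.3125, f(0) = 6, f(0.25) = 7.3125, f(0.5) = 8.25.
Sum = Δs · [f(-0.75) + f(-0.5) + f(-0.25) + ...].
Sum = 6.984375.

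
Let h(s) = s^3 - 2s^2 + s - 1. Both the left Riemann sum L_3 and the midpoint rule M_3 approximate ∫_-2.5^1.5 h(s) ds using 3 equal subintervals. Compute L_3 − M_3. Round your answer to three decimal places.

-26.889

L_3 ≈ -51.98148.
M_3 ≈ -25.09259.
L_3 − M_3 ≈ -26.889.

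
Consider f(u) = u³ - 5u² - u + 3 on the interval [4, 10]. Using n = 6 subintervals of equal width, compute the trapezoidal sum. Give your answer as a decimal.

Δu = (10 − 4)/6 = 1.
f(4) = -17, f(5) = -2, f(6) = 33, f(7) = 94, f(8) = 187, f(9) = 318, f(10) = 493.
T_6 = (Δu/2)·[f(u_0) + 2f(u_1) + ... + 2f(u_{5}) + f(u_6)].
Sum = 868.

868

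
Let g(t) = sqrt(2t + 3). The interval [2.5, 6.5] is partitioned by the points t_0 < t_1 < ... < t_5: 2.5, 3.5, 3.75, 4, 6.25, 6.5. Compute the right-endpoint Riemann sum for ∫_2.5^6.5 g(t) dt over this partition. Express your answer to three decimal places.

14.660

Subinterval widths: 1, 0.25, 0.25, 2.25, 0.25.
Right endpoints: 3.5, 3.75, 4, 6.25, 6.5.
g(3.5) ≈ 3.162, g(3.75) ≈ 3.240, g(4) ≈ 3.317, g(6.25) ≈ 3.937, g(6.5) ≈ 4.000.
Sum = Σ Δt_i · g(t_i).
Sum ≈ 14.660.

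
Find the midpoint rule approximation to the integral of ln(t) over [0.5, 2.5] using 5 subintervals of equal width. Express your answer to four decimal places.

Δt = (2.5 − 0.5)/5 = 0.4.
Midpoints: 0.7, 1.1, 1.5, 1.9, 2.3.
f(0.7) ≈ -0.3567, f(1.1) ≈ 0.0953, f(1.5) ≈ 0.4055, f(1.9) ≈ 0.6419, f(2.3) ≈ 0.8329.
Sum = Δt · [f(0.7) + f(1.1) + f(1.5) + f(1.9) + f(2.3)].
Sum ≈ 0.6475.

0.6475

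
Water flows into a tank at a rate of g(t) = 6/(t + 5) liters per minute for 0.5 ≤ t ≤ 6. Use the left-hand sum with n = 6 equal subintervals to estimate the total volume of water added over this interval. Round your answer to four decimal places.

4.4193

Δt = (6 − 0.5)/6 = 11/12.
Left endpoints: 0.5, 17/12, 7/3, 3.25, 25/6, 61/12.
g(0.5) = 12/11, g(17/12) = 72/77, g(7/3) = 9/11, g(3.25) = 8/11, g(25/6) = 36/55, g(61/12) = 72/121.
Sum = Δt · [g(0.5) + g(17/12) + g(7/3) + ...].
Sum ≈ 4.4193.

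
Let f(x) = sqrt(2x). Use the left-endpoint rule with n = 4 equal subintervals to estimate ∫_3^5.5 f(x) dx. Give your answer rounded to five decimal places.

Δx = (5.5 − 3)/4 = 0.625.
Left endpoints: 3, 3.625, 4.25, 4.875.
f(3) ≈ 2.44949, f(3.625) ≈ 2.69258, f(4.25) ≈ 2.91548, f(4.875) ≈ 3.12250.
Sum = Δx · [f(3) + f(3.625) + f(4.25) + f(4.875)].
Sum ≈ 6.98753.

6.98753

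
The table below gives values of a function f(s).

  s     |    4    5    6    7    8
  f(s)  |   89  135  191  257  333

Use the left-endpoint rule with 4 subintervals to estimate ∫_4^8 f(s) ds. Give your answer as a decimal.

672

Δs = 1.
Sum = 1·[89 + 135 + 191 + 257] = 672.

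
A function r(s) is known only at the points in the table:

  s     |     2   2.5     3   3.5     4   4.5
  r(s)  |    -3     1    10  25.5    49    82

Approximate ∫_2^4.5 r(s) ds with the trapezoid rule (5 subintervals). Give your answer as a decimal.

62.5

Δs = 0.5.
T_5 = (0.5/2)·[(-3) + 2·1 + 2·10 + 2·25.5 + 2·49 + 82] = 62.5.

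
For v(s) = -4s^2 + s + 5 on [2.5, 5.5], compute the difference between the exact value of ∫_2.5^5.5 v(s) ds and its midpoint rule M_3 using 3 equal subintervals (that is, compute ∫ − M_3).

Exact integral: ∫_2.5^5.5 v(s) ds = -174.
M_3 = -173.
Error = -174 − (-173) = -1.

-1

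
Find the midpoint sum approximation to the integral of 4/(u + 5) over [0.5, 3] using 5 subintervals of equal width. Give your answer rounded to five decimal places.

1.49805

Δu = (3 − 0.5)/5 = 0.5.
Midpoints: 0.75, 1.25, 1.75, 2.25, 2.75.
f(0.75) = 16/23, f(1.25) = 0.64, f(1.75) = 16/27, f(2.25) = 16/29, f(2.75) = 16/31.
Sum = Δu · [f(0.75) + f(1.25) + f(1.75) + f(2.25) + f(2.75)].
Sum ≈ 1.49805.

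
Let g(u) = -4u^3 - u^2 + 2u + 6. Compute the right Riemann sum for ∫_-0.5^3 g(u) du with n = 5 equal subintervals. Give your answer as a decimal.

Δu = (3 − (-0.5))/5 = 0.7.
Right endpoints: 0.2, 0.9, 1.6, 2.3, 3.
g(0.2) = 6.328, g(0.9) = 4.074, g(1.6) = -9.744, g(2.3) = -43.358, g(3) = -105.
Sum = Δu · [g(0.2) + g(0.9) + g(1.6) + g(2.3) + g(3)].
Sum = -103.39.

-103.39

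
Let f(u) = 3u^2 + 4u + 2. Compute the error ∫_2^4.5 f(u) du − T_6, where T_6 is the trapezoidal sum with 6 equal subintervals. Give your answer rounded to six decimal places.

-0.217014

Exact integral: ∫_2^4.5 f(u) du = 120.625.
T_6 ≈ 120.84201389.
Error ≈ 120.625 − 120.84201389 ≈ -0.217014.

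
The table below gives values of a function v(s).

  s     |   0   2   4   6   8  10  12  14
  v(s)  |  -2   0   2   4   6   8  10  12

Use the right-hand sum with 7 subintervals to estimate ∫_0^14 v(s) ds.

Δs = 2.
Sum = 2·[0 + 2 + 4 + 6 + 8 + 10 + 12] = 84.

84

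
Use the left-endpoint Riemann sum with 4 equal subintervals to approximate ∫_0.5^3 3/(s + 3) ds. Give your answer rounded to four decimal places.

Δs = (3 − 0.5)/4 = 0.625.
Left endpoints: 0.5, 1.125, 1.75, 2.375.
f(0.5) = 6/7, f(1.125) = 8/11, f(1.75) = 12/19, f(2.375) = 24/43.
Sum = Δs · [f(0.5) + f(1.125) + f(1.75) + f(2.375)].
Sum ≈ 1.7338.

1.7338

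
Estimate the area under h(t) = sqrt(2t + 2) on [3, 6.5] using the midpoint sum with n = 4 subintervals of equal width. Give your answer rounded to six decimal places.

11.825477

Δt = (6.5 − 3)/4 = 0.875.
Midpoints: 3.4375, 4.3125, 5.1875, 6.0625.
h(3.4375) ≈ 2.979094, h(4.3125) ≈ 3.259601, h(5.1875) ≈ 3.517812, h(6.0625) ≈ 3.758324.
Sum = Δt · [h(3.4375) + h(4.3125) + h(5.1875) + h(6.0625)].
Sum ≈ 11.825477.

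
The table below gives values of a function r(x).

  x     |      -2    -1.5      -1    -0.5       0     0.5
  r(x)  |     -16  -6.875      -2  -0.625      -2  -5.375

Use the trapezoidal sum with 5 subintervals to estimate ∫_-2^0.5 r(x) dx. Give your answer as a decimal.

-11.09375

Δx = 0.5.
T_5 = (0.5/2)·[(-16) + 2·(-6.875) + 2·(-2) + 2·(-0.625) + 2·(-2) + (-5.375)] = -11.09375.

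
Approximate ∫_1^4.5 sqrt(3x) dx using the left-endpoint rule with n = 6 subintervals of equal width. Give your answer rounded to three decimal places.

Δx = (4.5 − 1)/6 = 7/12.
Left endpoints: 1, 19/12, 13/6, 2.75, 10/3, 47/12.
f(1) ≈ 1.732, f(19/12) ≈ 2.179, f(13/6) ≈ 2.550, f(2.75) ≈ 2.872, f(10/3) ≈ 3.162, f(47/12) ≈ 3.428.
Sum = Δx · [f(1) + f(19/12) + f(13/6) + ...].
Sum ≈ 9.289.

9.289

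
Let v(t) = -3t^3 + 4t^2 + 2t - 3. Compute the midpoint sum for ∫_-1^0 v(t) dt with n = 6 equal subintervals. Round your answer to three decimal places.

-1.936

Δt = (0 − (-1))/6 = 1/6.
Midpoints: -11/12, -0.75, -7/12, -5/12, -0.25, -1/12.
v(-11/12) = 161/192, v(-0.75) = -0.984375, v(-7/12) = -1273/576, v(-5/12) = -2.921875, v(-0.25) = -3.203125, v(-1/12) = -1807/576.
Sum = Δt · [v(-11/12) + v(-0.75) + v(-7/12) + ...].
Sum ≈ -1.936.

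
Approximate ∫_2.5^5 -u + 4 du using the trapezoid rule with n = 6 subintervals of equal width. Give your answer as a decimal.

0.625

Δu = (5 − 2.5)/6 = 5/12.
f(2.5) = 1.5, f(35/12) = 13/12, f(10/3) = 2/3, f(3.75) = 0.25, f(25/6) = -1/6, f(55/12) = -7/12, f(5) = -1.
T_6 = (Δu/2)·[f(u_0) + 2f(u_1) + ... + 2f(u_{5}) + f(u_6)].
Sum = 0.625.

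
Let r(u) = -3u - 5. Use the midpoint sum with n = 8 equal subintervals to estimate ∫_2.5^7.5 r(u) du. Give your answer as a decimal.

-100

Δu = (7.5 − 2.5)/8 = 0.625.
Midpoints: 2.8125, 3.4375, 4.0625, 4.6875, 5.3125, 5.9375, 6.5625, 7.1875.
r(2.8125) = -13.4375, r(3.4375) = -15.3125, r(4.0625) = -17.1875, r(4.6875) = -19.0625, r(5.3125) = -20.9375, r(5.9375) = -22.8125, r(6.5625) = -24.6875, r(7.1875) = -26.5625.
Sum = Δu · [r(2.8125) + r(3.4375) + r(4.0625) + ...].
Sum = -100.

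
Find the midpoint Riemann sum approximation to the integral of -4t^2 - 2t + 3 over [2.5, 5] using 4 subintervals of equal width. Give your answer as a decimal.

-156.7578125

Δt = (5 − 2.5)/4 = 0.625.
Midpoints: 2.8125, 3.4375, 4.0625, 4.6875.
f(2.8125) = -34.265625, f(3.4375) = -51.140625, f(4.0625) = -71.140625, f(4.6875) = -94.265625.
Sum = Δt · [f(2.8125) + f(3.4375) + f(4.0625) + f(4.6875)].
Sum = -156.7578125.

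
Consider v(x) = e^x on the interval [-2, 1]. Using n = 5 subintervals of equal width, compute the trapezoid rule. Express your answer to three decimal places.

Δx = (1 − (-2))/5 = 0.6.
v(-2) ≈ 0.135, v(-1.4) ≈ 0.247, v(-0.8) ≈ 0.449, v(-0.2) ≈ 0.819, v(0.4) ≈ 1.492, v(1) ≈ 2.718.
T_5 = (Δx/2)·[v(x_0) + 2v(x_1) + ... + 2v(x_{4}) + v(x_5)].
Sum ≈ 2.660.

2.660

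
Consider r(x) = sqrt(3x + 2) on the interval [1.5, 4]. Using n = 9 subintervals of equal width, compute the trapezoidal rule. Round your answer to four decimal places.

7.9569

Δx = (4 − 1.5)/9 = 5/18.
r(1.5) ≈ 2.5495, r(16/9) ≈ 2.7080, r(37/18) ≈ 2.8577, r(7/3) ≈ 3.0000, r(47/18) ≈ 3.1358, r(26/9) ≈ 3.2660, r(19/6) ≈ 3.3912, r(31/9) ≈ 3.5119, r(67/18) ≈ 3.6286, r(4) ≈ 3.7417.
T_9 = (Δx/2)·[r(x_0) + 2r(x_1) + ... + 2r(x_{8}) + r(x_9)].
Sum ≈ 7.9569.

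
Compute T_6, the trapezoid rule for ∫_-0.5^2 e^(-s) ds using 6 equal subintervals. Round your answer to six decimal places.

1.535218

Δs = (2 − (-0.5))/6 = 5/12.
f(-0.5) ≈ 1.648721, f(-1/12) ≈ 1.086904, f(1/3) ≈ 0.716531, f(0.75) ≈ 0.472367, f(7/6) ≈ 0.311403, f(19/12) ≈ 0.205290, f(2) ≈ 0.135335.
T_6 = (Δs/2)·[f(s_0) + 2f(s_1) + ... + 2f(s_{5}) + f(s_6)].
Sum ≈ 1.535218.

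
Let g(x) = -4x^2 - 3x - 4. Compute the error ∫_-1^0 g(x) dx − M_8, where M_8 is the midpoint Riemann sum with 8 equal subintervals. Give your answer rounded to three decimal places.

-0.005

Exact integral: ∫_-1^0 g(x) dx ≈ -3.83333.
M_8 = -3.828125.
Error ≈ -3.83333 − (-3.828125) ≈ -0.005.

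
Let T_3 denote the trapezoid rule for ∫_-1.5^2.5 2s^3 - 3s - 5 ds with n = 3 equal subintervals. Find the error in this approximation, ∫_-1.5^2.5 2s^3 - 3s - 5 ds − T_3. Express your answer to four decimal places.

-3.5556

Exact integral: ∫_-1.5^2.5 f(s) ds = -9.
T_3 ≈ -5.444444.
Error ≈ -9 − (-5.444444) ≈ -3.5556.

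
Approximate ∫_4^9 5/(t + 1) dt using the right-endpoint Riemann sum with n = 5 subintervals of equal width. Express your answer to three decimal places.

Δt = (9 − 4)/5 = 1.
Right endpoints: 5, 6, 7, 8, 9.
f(5) = 5/6, f(6) = 5/7, f(7) = 0.625, f(8) = 5/9, f(9) = 0.5.
Sum = Δt · [f(5) + f(6) + f(7) + f(8) + f(9)].
Sum ≈ 3.228.

3.228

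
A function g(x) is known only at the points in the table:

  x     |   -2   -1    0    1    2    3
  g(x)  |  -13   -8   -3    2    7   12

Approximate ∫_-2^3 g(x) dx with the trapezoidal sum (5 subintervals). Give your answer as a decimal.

-2.5

Δx = 1.
T_5 = (1/2)·[(-13) + 2·(-8) + 2·(-3) + 2·2 + 2·7 + 12] = -2.5.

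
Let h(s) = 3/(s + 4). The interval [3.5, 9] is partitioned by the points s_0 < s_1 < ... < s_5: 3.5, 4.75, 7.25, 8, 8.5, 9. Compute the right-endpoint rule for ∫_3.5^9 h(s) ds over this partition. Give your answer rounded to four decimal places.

Subinterval widths: 1.25, 2.5, 0.75, 0.5, 0.5.
Right endpoints: 4.75, 7.25, 8, 8.5, 9.
h(4.75) = 12/35, h(7.25) = 4/15, h(8) = 0.25, h(8.5) = 0.24, h(9) = 3/13.
Sum = Σ Δs_i · h(s_i).
Sum ≈ 1.5181.

1.5181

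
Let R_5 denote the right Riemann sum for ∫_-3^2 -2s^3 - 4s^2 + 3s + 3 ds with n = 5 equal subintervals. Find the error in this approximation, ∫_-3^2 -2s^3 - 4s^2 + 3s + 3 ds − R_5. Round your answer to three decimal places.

18.333

Exact integral: ∫_-3^2 f(s) ds ≈ -6.66667.
R_5 = -25.
Error ≈ -6.66667 − (-25) ≈ 18.333.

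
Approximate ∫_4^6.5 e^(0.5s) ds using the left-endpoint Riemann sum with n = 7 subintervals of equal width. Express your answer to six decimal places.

33.614368

Δs = (6.5 − 4)/7 = 5/14.
Left endpoints: 4, 61/14, 33/7, 71/14, 38/7, 81/14, 43/7.
f(4) ≈ 7.389056, f(61/14) ≈ 8.833678, f(33/7) ≈ 10.560735, f(71/14) ≈ 12.625446, f(38/7) ≈ 15.093825, f(81/14) ≈ 18.044793, f(43/7) ≈ 21.572699.
Sum = Δs · [f(4) + f(61/14) + f(33/7) + ...].
Sum ≈ 33.614368.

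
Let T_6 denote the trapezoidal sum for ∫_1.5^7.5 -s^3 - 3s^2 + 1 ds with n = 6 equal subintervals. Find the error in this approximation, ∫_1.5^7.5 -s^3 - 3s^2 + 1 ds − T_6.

Exact integral: ∫_1.5^7.5 f(s) ds = -1202.25.
T_6 = -1218.75.
Error = -1202.25 − (-1218.75) = 16.5.

16.5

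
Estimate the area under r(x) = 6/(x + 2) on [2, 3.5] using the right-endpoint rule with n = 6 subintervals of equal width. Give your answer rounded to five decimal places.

1.86051

Δx = (3.5 − 2)/6 = 0.25.
Right endpoints: 2.25, 2.5, 2.75, 3, 3.25, 3.5.
r(2.25) = 24/17, r(2.5) = 4/3, r(2.75) = 24/19, r(3) = 1.2, r(3.25) = 8/7, r(3.5) = 12/11.
Sum = Δx · [r(2.25) + r(2.5) + r(2.75) + ...].
Sum ≈ 1.86051.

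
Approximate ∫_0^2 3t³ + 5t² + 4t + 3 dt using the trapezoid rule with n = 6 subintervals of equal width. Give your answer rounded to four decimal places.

Δt = (2 − 0)/6 = 1/3.
f(0) = 3, f(1/3) = 5, f(2/3) = 79/9, f(1) = 15, f(4/3) = 73/3, f(5/3) = 337/9, f(2) = 55.
T_6 = (Δt/2)·[f(t_0) + 2f(t_1) + ... + 2f(t_{5}) + f(t_6)].
Sum ≈ 39.8519.

39.8519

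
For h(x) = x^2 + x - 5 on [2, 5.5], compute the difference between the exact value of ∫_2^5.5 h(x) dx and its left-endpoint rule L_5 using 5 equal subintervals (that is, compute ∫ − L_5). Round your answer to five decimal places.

10.12667

Exact integral: ∫_2^5.5 h(x) dx ≈ 48.4166667.
L_5 = 38.29.
Error ≈ 48.4166667 − 38.29 ≈ 10.12667.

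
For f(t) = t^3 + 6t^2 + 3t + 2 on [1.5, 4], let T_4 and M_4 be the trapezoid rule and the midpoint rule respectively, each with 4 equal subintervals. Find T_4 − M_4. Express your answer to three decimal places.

T_4 ≈ 211.92871.
M_4 ≈ 208.44971.
T_4 − M_4 ≈ 3.479.

3.479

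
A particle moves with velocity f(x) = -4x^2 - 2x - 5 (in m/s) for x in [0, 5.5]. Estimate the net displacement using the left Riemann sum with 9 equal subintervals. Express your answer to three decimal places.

-240.619

Δx = (5.5 − 0)/9 = 11/18.
Left endpoints: 0, 11/18, 11/9, 11/6, 22/9, 55/18, 11/3, 77/18, 44/9.
f(0) = -5, f(11/18) = -625/81, f(11/9) = -1087/81, f(11/6) = -199/9, f(22/9) = -2737/81, f(55/18) = -3925/81, f(11/3) = -595/9, f(77/18) = -7027/81, f(44/9) = -8941/81.
Sum = Δx · [f(0) + f(11/18) + f(11/9) + ...].
Sum ≈ -240.619.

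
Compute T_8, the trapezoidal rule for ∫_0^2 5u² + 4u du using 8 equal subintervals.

21.4375

Δu = (2 − 0)/8 = 0.25.
f(0) = 0, f(0.25) = 1.3125, f(0.5) = 3.25, f(0.75) = 5.8125, f(1) = 9, f(1.25) = 12.8125, f(1.5) = 17.25, f(1.75) = 22.3125, f(2) = 28.
T_8 = (Δu/2)·[f(u_0) + 2f(u_1) + ... + 2f(u_{7}) + f(u_8)].
Sum = 21.4375.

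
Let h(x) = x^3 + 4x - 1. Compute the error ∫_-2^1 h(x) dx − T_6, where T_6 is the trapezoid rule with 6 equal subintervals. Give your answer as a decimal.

Exact integral: ∫_-2^1 h(x) dx = -12.75.
T_6 = -12.9375.
Error = -12.75 − (-12.9375) = 0.1875.

0.1875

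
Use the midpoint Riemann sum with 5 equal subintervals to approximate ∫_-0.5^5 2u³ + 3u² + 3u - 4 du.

443.568125

Δu = (5 − (-0.5))/5 = 1.1.
Midpoints: 0.05, 1.15, 2.25, 3.35, 4.45.
f(0.05) = -3.84225, f(1.15) = 6.45925, f(2.25) = 40.71875, f(3.35) = 114.90825, f(4.45) = 244.99975.
Sum = Δu · [f(0.05) + f(1.15) + f(2.25) + f(3.35) + f(4.45)].
Sum = 443.568125.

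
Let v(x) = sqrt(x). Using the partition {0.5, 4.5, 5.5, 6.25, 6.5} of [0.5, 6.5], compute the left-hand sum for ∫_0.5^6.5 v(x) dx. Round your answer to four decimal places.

Subinterval widths: 4, 1, 0.75, 0.25.
Left endpoints: 0.5, 4.5, 5.5, 6.25.
v(0.5) ≈ 0.7071, v(4.5) ≈ 2.1213, v(5.5) ≈ 2.3452, v(6.25) ≈ 2.5000.
Sum = Σ Δx_i · v(x_i).
Sum ≈ 7.3337.

7.3337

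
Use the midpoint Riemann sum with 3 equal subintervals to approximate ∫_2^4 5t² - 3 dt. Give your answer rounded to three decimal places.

86.963

Δt = (4 − 2)/3 = 2/3.
Midpoints: 7/3, 3, 11/3.
f(7/3) = 218/9, f(3) = 42, f(11/3) = 578/9.
Sum = Δt · [f(7/3) + f(3) + f(11/3)].
Sum ≈ 86.963.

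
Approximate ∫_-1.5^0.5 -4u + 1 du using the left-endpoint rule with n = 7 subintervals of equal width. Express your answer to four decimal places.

7.1429

Δu = (0.5 − (-1.5))/7 = 2/7.
Left endpoints: -1.5, -17/14, -13/14, -9/14, -5/14, -1/14, 3/14.
f(-1.5) = 7, f(-17/14) = 41/7, f(-13/14) = 33/7, f(-9/14) = 25/7, f(-5/14) = 17/7, f(-1/14) = 9/7, f(3/14) = 1/7.
Sum = Δu · [f(-1.5) + f(-17/14) + f(-13/14) + ...].
Sum ≈ 7.1429.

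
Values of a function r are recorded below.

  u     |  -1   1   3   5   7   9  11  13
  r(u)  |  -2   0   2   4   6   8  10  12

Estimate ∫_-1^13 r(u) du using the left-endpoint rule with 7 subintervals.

56

Δu = 2.
Sum = 2·[(-2) + 0 + 2 + 4 + 6 + 8 + 10] = 56.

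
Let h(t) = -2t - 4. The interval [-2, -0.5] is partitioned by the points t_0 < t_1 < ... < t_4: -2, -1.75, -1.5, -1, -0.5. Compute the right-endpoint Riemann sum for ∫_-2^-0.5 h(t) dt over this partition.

Subinterval widths: 0.25, 0.25, 0.5, 0.5.
Right endpoints: -1.75, -1.5, -1, -0.5.
h(-1.75) = -0.5, h(-1.5) = -1, h(-1) = -2, h(-0.5) = -3.
Sum = Σ Δt_i · h(t_i).
Sum = -2.875.

-2.875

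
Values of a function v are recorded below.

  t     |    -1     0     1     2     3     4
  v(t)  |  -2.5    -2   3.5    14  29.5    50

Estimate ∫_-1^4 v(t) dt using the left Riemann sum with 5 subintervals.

42.5

Δt = 1.
Sum = 1·[(-2.5) + (-2) + 3.5 + 14 + 29.5] = 42.5.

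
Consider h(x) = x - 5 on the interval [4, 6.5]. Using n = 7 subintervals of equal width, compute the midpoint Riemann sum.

0.625

Δx = (6.5 − 4)/7 = 5/14.
Midpoints: 117/28, 127/28, 137/28, 5.25, 157/28, 167/28, 177/28.
h(117/28) = -23/28, h(127/28) = -13/28, h(137/28) = -3/28, h(5.25) = 0.25, h(157/28) = 17/28, h(167/28) = 27/28, h(177/28) = 37/28.
Sum = Δx · [h(117/28) + h(127/28) + h(137/28) + ...].
Sum = 0.625.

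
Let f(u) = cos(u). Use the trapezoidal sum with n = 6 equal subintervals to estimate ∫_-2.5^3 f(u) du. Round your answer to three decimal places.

0.687

Δu = (3 − (-2.5))/6 = 11/12.
f(-2.5) ≈ -0.801, f(-19/12) ≈ -0.013, f(-2/3) ≈ 0.786, f(0.25) ≈ 0.969, f(7/6) ≈ 0.393, f(25/12) ≈ -0.490, f(3) ≈ -0.990.
T_6 = (Δu/2)·[f(u_0) + 2f(u_1) + ... + 2f(u_{5}) + f(u_6)].
Sum ≈ 0.687.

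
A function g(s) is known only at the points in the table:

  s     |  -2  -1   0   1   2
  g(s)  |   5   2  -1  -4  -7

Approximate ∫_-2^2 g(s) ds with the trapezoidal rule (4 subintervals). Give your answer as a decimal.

Δs = 1.
T_4 = (1/2)·[5 + 2·2 + 2·(-1) + 2·(-4) + (-7)] = -4.

-4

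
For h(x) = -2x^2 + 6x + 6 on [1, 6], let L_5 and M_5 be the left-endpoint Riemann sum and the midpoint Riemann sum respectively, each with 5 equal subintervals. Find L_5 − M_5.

17.5

L_5 = 10.
M_5 = -7.5.
L_5 − M_5 = 17.5.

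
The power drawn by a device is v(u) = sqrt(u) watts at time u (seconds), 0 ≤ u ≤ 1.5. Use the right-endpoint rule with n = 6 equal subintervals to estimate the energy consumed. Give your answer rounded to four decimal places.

Δu = (1.5 − 0)/6 = 0.25.
Right endpoints: 0.25, 0.5, 0.75, 1, 1.25, 1.5.
v(0.25) ≈ 0.5000, v(0.5) ≈ 0.7071, v(0.75) ≈ 0.8660, v(1) ≈ 1.0000, v(1.25) ≈ 1.1180, v(1.5) ≈ 1.2247.
Sum = Δu · [v(0.25) + v(0.5) + v(0.75) + ...].
Sum ≈ 1.3540.

1.3540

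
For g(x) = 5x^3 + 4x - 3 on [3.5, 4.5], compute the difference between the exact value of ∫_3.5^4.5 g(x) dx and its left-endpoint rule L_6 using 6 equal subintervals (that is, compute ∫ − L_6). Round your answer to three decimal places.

20.160

Exact integral: ∫_3.5^4.5 g(x) dx = 338.
L_6 ≈ 317.84028.
Error ≈ 338 − 317.84028 ≈ 20.160.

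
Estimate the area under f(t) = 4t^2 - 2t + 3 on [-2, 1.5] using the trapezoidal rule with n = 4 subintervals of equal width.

29.203125

Δt = (1.5 − (-2))/4 = 0.875.
f(-2) = 23, f(-1.125) = 10.3125, f(-0.25) = 3.75, f(0.625) = 3.3125, f(1.5) = 9.
T_4 = (Δt/2)·[f(t_0) + 2f(t_1) + 2f(t_2) + 2f(t_3) + f(t_4)].
Sum = 29.203125.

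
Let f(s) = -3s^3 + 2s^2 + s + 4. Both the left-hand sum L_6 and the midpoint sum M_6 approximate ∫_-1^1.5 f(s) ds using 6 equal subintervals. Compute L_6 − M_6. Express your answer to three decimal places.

L_6 ≈ 12.16942.
M_6 ≈ 10.50383.
L_6 − M_6 ≈ 1.666.

1.666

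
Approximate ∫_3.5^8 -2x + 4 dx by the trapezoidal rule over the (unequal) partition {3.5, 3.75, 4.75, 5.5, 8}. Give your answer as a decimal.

Subinterval widths: 0.25, 1, 0.75, 2.5.
f(3.5) = -3, f(3.75) = -3.5, f(4.75) = -5.5, f(5.5) = -7, f(8) = -12.
On each subinterval the trapezoid contributes (Δx_i/2)·[f(x_{i-1}) + f(x_i)].
Sum = -33.75.

-33.75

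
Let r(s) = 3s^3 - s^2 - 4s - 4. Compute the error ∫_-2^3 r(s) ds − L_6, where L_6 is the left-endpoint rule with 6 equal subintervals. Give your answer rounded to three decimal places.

Exact integral: ∫_-2^3 r(s) ds ≈ 7.08333.
L_6 ≈ -24.22454.
Error ≈ 7.08333 − (-24.22454) ≈ 31.308.

31.308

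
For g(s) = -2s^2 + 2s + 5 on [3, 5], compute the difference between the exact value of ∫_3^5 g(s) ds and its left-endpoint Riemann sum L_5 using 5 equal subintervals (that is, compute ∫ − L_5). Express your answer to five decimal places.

-5.49333

Exact integral: ∫_3^5 g(s) ds ≈ -39.3333333.
L_5 = -33.84.
Error ≈ -39.3333333 − (-33.84) ≈ -5.49333.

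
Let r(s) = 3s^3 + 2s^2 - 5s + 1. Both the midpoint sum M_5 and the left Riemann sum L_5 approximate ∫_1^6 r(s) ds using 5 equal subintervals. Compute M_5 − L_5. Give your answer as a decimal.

M_5 = 1018.125.
L_5 = 715.
M_5 − L_5 = 303.125.

303.125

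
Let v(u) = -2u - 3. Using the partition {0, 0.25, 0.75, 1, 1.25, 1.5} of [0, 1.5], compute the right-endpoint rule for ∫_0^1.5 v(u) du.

-7.25

Subinterval widths: 0.25, 0.5, 0.25, 0.25, 0.25.
Right endpoints: 0.25, 0.75, 1, 1.25, 1.5.
v(0.25) = -3.5, v(0.75) = -4.5, v(1) = -5, v(1.25) = -5.5, v(1.5) = -6.
Sum = Σ Δu_i · v(u_i).
Sum = -7.25.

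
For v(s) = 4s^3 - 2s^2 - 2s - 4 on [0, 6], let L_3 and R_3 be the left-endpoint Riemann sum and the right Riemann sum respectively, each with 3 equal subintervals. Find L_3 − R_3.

L_3 = 448.
R_3 = 2008.
L_3 − R_3 = -1560.

-1560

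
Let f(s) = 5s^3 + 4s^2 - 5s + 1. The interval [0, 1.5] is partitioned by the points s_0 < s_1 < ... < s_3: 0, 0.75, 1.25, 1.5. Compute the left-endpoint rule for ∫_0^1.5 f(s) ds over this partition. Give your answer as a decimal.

Subinterval widths: 0.75, 0.5, 0.25.
Left endpoints: 0, 0.75, 1.25.
f(0) = 1, f(0.75) = 1.609375, f(1.25) = 10.765625.
Sum = Σ Δs_i · f(s_i).
Sum = 4.24609375.

4.24609375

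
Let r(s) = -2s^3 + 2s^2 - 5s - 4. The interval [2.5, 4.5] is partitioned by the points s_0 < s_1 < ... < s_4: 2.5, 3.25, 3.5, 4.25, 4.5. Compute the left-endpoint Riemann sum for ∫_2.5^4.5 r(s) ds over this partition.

-141.109375

Subinterval widths: 0.75, 0.25, 0.75, 0.25.
Left endpoints: 2.5, 3.25, 3.5, 4.25.
r(2.5) = -35.25, r(3.25) = -67.78125, r(3.5) = -82.75, r(4.25) = -142.65625.
Sum = Σ Δs_i · r(s_i).
Sum = -141.109375.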